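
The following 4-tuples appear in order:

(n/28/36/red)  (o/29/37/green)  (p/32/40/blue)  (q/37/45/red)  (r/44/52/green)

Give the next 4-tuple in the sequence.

(s/53/61/blue)

Letter: letters move forward 1 place in the alphabet, so n, o, p, q, r → s.
For the second component, differences are 1, 3, 5, … (increasing by 2 each time): 28, 29, 32, 37, 44 → 53.
Third component: 36, 37, 40, 45, 52 → 61 (always 8 more than the second component).
Colour — repeats red → green → blue: red, green, blue, red, green → blue.
So the next 4-tuple is (s/53/61/blue).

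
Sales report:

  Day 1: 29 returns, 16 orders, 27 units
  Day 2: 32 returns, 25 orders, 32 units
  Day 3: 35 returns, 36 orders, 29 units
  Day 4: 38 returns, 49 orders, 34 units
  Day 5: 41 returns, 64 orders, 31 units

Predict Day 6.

44 returns, 81 orders, 36 units

Returns — +3 each step: 29, 32, 35, 38, 41 → 44.
Orders: perfect squares: 4², 5², 6², …, so 16, 25, 36, 49, 64 → 81.
For the units, alternating steps +5, −3, +5, −3, …: 27, 32, 29, 34, 31 → 36.
So the next line is 44 returns, 81 orders, 36 units.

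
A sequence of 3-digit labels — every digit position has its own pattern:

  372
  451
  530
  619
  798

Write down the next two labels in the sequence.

877, 956

First digit — +1 each step, mod 10: 3, 4, 5, 6, 7 → 8 → 9.
Second digit: −2 each step, mod 10, so 7, 5, 3, 1, 9 → 7 → 5.
Third digit: 2, 1, 0, 9, 8 → 7 → 6 (−1 each step, mod 10).
Putting the parts together: 877 and then 956.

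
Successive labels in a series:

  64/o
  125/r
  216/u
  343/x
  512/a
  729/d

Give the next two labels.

First component: perfect cubes: 4³, 5³, 6³, …, so 64, 125, 216, 343, 512, 729 → 1000 → 1331.
For the letter, letters move forward 3 places in the alphabet, wrapping Z→A: o, r, u, x, a, d → g → j.
So the next two labels are 1000/g and 1331/j.

1000/g, 1331/j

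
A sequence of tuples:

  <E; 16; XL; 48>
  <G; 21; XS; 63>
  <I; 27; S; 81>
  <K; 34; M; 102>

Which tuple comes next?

Letter: E, G, I, K → M (letters move forward 2 places in the alphabet).
Second part — differences are 5, 6, 7, … (increasing by 1 each time): 16, 21, 27, 34 → 42.
For the size, runs through clothing sizes XS→XL: XL, XS, S, M → L.
Fourth part goes 48, 63, 81, 102 → 126 (always 3 × the second part).
Putting it together: <M; 42; L; 126>.

<M; 42; L; 126>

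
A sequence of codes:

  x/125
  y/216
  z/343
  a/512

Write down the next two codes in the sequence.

b/729 then c/1000

Letter — letters move forward 1 place in the alphabet, wrapping Z→A: x, y, z, a → b → c.
Second component — perfect cubes: 5³, 6³, 7³, …: 125, 216, 343, 512 → 729 → 1000.
So the next two codes are b/729 and c/1000.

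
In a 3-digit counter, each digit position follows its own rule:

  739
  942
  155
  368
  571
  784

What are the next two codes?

997, 100

For the first digit, +2 each step, mod 10: 7, 9, 1, 3, 5, 7 → 9 → 1.
Second digit — +1 each step, mod 10: 3, 4, 5, 6, 7, 8 → 9 → 0.
Third digit: +3 each step, mod 10, so 9, 2, 5, 8, 1, 4 → 7 → 0.
Putting the parts together: 997 and then 100.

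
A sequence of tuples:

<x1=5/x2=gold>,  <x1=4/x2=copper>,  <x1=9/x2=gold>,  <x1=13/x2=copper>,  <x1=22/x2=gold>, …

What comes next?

<x1=35/x2=copper>

X1: each term is the sum of the two before it, so 5, 4, 9, 13, 22 → 35.
X2: alternates gold ↔ copper; gold, copper, gold, copper, gold → copper.
Putting it together: <x1=35/x2=copper>.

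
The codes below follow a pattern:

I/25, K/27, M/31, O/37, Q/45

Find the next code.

S/55

Letter: letters move forward 2 places in the alphabet; I, K, M, O, Q → S.
Second component: differences are 2, 4, 6, … (increasing by 2 each time), so 25, 27, 31, 37, 45 → 55.
So the next code is S/55.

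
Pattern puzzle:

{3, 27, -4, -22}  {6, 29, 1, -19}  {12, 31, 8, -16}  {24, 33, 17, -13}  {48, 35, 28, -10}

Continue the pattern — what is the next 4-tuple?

{96, 37, 41, -7}

First entry — ×2 each step: 3, 6, 12, 24, 48 → 96.
Second entry goes 27, 29, 31, 33, 35 → 37 (+2 each step).
Third entry: differences are 5, 7, 9, … (increasing by 2 each time), so -4, 1, 8, 17, 28 → 41.
Fourth entry — +3 each step: -22, -19, -16, -13, -10 → -7.
So the next 4-tuple is {96, 37, 41, -7}.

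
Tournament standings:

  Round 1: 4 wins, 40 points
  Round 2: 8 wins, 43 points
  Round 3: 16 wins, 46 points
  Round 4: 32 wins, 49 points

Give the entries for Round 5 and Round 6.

Wins goes 4, 8, 16, 32 → 64 → 128 (×2 each step).
Points: +3 each step; 40, 43, 46, 49 → 52 → 55.
So the next two records are 64 wins, 52 points and 128 wins, 55 points.

64 wins, 52 points; 128 wins, 55 points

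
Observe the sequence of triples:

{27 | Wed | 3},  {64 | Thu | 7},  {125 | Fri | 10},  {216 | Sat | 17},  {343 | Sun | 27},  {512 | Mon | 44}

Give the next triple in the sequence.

First value: 27, 64, 125, 216, 343, 512 → 729 (perfect cubes: 3³, 4³, 5³, …).
Day: runs through the weekdays Mon→Sun; Wed, Thu, Fri, Sat, Sun, Mon → Tue.
Third value: each term is the sum of the two before it; 3, 7, 10, 17, 27, 44 → 71.
So the next triple is {729 | Tue | 71}.

{729 | Tue | 71}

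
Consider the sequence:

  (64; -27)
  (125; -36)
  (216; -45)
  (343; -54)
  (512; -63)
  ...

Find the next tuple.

First entry: 64, 125, 216, 343, 512 → 729 (perfect cubes: 4³, 5³, 6³, …).
Second entry: −9 each step; -27, -36, -45, -54, -63 → -72.
So the next tuple is (729; -72).

(729; -72)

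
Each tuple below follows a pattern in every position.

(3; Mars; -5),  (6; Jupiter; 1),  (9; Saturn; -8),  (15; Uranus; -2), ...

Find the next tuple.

First slot goes 3, 6, 9, 15 → 24 (each term is the sum of the two before it).
For the planet, runs through the planets Mercury→Neptune: Mars, Jupiter, Saturn, Uranus → Neptune.
Third slot: alternating steps +6, −9, +6, −9, …; -5, 1, -8, -2 → -11.
Putting it together: (24; Neptune; -11).

(24; Neptune; -11)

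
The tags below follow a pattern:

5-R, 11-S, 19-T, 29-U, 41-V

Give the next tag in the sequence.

55-W

First component: 5, 11, 19, 29, 41 → 55 (differences are 6, 8, 10, … (increasing by 2 each time)).
Letter: letters move forward 1 place in the alphabet, so R, S, T, U, V → W.
Combining the parts gives 55-W.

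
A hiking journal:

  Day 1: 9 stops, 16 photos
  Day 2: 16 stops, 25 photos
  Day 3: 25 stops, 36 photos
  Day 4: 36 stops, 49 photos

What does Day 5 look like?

Stops — perfect squares: 3², 4², 5², …: 9, 16, 25, 36 → 49.
Photos: 16, 25, 36, 49 → 64 (perfect squares: 4², 5², 6², …).
So the next row is 49 stops, 64 photos.

49 stops, 64 photos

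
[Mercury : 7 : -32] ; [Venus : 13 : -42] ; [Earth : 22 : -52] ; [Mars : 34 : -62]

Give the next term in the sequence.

[Jupiter : 49 : -72]

Planet goes Mercury, Venus, Earth, Mars → Jupiter (runs through the planets Mercury→Neptune).
Second slot: differences are 6, 9, 12, … (increasing by 3 each time), so 7, 13, 22, 34 → 49.
Third slot: −10 each step, so -32, -42, -52, -62 → -72.
Putting it together: [Jupiter : 49 : -72].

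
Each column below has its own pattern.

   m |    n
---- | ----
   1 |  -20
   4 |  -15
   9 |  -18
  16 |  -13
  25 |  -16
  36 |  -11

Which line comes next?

49  -14

Column m: perfect squares: 1², 2², 3², …, so 1, 4, 9, 16, 25, 36 → 49.
Column n: -20, -15, -18, -13, -16, -11 → -14 (alternating steps +5, −3, +5, −3, …).
Combining the parts gives 49  -14.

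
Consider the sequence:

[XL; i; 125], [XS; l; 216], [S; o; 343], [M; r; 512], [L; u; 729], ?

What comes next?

Size: XL, XS, S, M, L → XL (runs through clothing sizes XS→XL).
Letter goes i, l, o, r, u → x (letters move forward 3 places in the alphabet).
For the third coordinate, perfect cubes: 5³, 6³, 7³, …: 125, 216, 343, 512, 729 → 1000.
So the next element is [XL; x; 1000].

[XL; x; 1000]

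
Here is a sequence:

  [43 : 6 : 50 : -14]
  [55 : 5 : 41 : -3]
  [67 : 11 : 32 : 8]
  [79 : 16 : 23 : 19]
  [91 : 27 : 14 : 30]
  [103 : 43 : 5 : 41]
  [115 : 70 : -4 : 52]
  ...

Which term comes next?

For the first slot, +12 each step: 43, 55, 67, 79, 91, 103, 115 → 127.
Second slot: each term is the sum of the two before it; 6, 5, 11, 16, 27, 43, 70 → 113.
Third slot: −9 each step, so 50, 41, 32, 23, 14, 5, -4 → -13.
For the fourth slot, +11 each step: -14, -3, 8, 19, 30, 41, 52 → 63.
So the next term is [127 : 113 : -13 : 63].

[127 : 113 : -13 : 63]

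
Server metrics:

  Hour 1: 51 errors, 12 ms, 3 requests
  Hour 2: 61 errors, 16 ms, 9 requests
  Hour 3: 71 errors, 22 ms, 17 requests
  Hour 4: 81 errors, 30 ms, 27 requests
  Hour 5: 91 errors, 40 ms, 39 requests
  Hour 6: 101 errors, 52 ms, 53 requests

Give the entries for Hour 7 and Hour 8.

For the errors, +10 each step: 51, 61, 71, 81, 91, 101 → 111 → 121.
Ms: differences are 4, 6, 8, … (increasing by 2 each time), so 12, 16, 22, 30, 40, 52 → 66 → 82.
Requests goes 3, 9, 17, 27, 39, 53 → 69 → 87 (differences are 6, 8, 10, … (increasing by 2 each time)).
So the next two lines are 111 errors, 66 ms, 69 requests and 121 errors, 82 ms, 87 requests.

111 errors, 66 ms, 69 requests; 121 errors, 82 ms, 87 requests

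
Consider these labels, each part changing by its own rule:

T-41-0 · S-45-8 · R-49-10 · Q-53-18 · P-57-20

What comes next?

Letter — letters move back 1 place in the alphabet: T, S, R, Q, P → O.
Second component goes 41, 45, 49, 53, 57 → 61 (+4 each step).
Third component: alternating steps +8, +2, +8, +2, …; 0, 8, 10, 18, 20 → 28.
Combining the parts gives O-61-28.

O-61-28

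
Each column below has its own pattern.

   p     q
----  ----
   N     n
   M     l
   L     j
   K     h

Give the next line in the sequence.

Column p: letters move back 1 place in the alphabet, so N, M, L, K → J.
Column q: letters move back 2 places in the alphabet, so n, l, j, h → f.
So the next line is J  f.

J  f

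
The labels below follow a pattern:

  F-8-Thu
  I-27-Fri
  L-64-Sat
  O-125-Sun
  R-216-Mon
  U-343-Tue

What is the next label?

Letter: F, I, L, O, R, U → X (letters move forward 3 places in the alphabet).
Second component: perfect cubes: 2³, 3³, 4³, …; 8, 27, 64, 125, 216, 343 → 512.
Day goes Thu, Fri, Sat, Sun, Mon, Tue → Wed (runs through the weekdays Mon→Sun).
So the next label is X-512-Wed.

X-512-Wed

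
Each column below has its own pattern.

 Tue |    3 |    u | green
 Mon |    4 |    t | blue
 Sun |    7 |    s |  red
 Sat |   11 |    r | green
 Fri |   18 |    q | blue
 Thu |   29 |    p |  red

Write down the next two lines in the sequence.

Wed  47  o  green; Tue  76  n  blue

Day goes Tue, Mon, Sun, Sat, Fri, Thu → Wed → Tue (runs backward through the weekdays Mon→Sun).
Second component: each term is the sum of the two before it; 3, 4, 7, 11, 18, 29 → 47 → 76.
Letter: u, t, s, r, q, p → o → n (letters move back 1 place in the alphabet).
For the colour, repeats green → blue → red: green, blue, red, green, blue, red → green → blue.
Putting the parts together: Wed  47  o  green and then Tue  76  n  blue.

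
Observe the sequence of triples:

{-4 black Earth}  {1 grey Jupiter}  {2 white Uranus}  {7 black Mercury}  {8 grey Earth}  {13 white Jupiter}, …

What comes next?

First part: alternating steps +5, +1, +5, +1, …; -4, 1, 2, 7, 8, 13 → 14.
Shade: black, grey, white, black, grey, white → black (repeats black → grey → white).
Planet: repeats Earth → Jupiter → Uranus → Mercury, so Earth, Jupiter, Uranus, Mercury, Earth, Jupiter → Uranus.
Putting it together: {14 black Uranus}.

{14 black Uranus}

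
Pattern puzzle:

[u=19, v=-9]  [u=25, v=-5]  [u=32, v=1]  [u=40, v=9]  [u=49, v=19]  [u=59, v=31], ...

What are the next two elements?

[u=70, v=45], [u=82, v=61]

U goes 19, 25, 32, 40, 49, 59 → 70 → 82 (differences are 6, 7, 8, … (increasing by 1 each time)).
V goes -9, -5, 1, 9, 19, 31 → 45 → 61 (differences are 4, 6, 8, … (increasing by 2 each time)).
So the next two elements are [u=70, v=45] and [u=82, v=61].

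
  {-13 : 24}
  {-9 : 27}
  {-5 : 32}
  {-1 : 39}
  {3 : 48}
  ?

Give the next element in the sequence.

First part: -13, -9, -5, -1, 3 → 7 (+4 each step).
For the second part, differences are 3, 5, 7, … (increasing by 2 each time): 24, 27, 32, 39, 48 → 59.
Putting it together: {7 : 59}.

{7 : 59}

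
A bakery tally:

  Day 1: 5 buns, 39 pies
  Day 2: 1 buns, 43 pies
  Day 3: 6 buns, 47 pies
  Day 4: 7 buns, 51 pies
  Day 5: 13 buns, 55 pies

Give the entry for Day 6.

Buns: each term is the sum of the two before it; 5, 1, 6, 7, 13 → 20.
Pies — +4 each step: 39, 43, 47, 51, 55 → 59.
So the next line is 20 buns, 59 pies.

20 buns, 59 pies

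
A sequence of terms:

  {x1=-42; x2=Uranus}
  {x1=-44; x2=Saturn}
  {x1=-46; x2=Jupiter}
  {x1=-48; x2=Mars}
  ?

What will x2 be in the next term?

Earth

X2 — runs backward through the planets Mercury→Neptune: Uranus, Saturn, Jupiter, Mars → Earth.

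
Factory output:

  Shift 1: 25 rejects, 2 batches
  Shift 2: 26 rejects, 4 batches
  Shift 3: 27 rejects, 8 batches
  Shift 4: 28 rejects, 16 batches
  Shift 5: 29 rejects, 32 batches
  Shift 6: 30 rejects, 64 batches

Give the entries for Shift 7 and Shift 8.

Rejects: 25, 26, 27, 28, 29, 30 → 31 → 32 (+1 each step).
For the batches, ×2 each step: 2, 4, 8, 16, 32, 64 → 128 → 256.
So the next two lines are 31 rejects, 128 batches and 32 rejects, 256 batches.

31 rejects, 128 batches; 32 rejects, 256 batches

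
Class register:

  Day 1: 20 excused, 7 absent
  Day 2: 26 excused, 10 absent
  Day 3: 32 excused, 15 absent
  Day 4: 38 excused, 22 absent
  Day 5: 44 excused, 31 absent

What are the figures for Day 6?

Excused goes 20, 26, 32, 38, 44 → 50 (+6 each step).
For the absent, differences are 3, 5, 7, … (increasing by 2 each time): 7, 10, 15, 22, 31 → 42.
So the next row is 50 excused, 42 absent.

50 excused, 42 absent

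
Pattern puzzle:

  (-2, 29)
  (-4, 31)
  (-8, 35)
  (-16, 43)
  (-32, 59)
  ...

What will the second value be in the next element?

First value: ×2 each step; -2, -4, -8, -16, -32 → -64.
Second value: together with the first value always sums to 27; 29, 31, 35, 43, 59 → 91.

91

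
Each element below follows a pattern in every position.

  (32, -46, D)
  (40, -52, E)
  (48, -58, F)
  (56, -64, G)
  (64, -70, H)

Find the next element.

First component goes 32, 40, 48, 56, 64 → 72 (+8 each step).
Second component — −6 each step: -46, -52, -58, -64, -70 → -76.
Letter: D, E, F, G, H → I (letters move forward 1 place in the alphabet).
Combining the parts gives (72, -76, I).

(72, -76, I)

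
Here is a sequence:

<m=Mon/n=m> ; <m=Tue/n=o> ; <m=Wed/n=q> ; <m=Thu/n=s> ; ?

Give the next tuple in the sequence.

M: runs through the weekdays Mon→Sun, so Mon, Tue, Wed, Thu → Fri.
N: letters move forward 2 places in the alphabet, so m, o, q, s → u.
Combining the parts gives <m=Fri/n=u>.

<m=Fri/n=u>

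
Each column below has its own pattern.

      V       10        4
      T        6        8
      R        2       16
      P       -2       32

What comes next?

N  -6  64

Letter: V, T, R, P → N (letters move back 2 places in the alphabet).
Second component goes 10, 6, 2, -2 → -6 (−4 each step).
Third component — ×2 each step: 4, 8, 16, 32 → 64.
So the next line is N  -6  64.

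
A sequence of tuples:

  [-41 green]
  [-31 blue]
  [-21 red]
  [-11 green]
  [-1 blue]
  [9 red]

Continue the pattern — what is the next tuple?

First part — +10 each step: -41, -31, -21, -11, -1, 9 → 19.
Colour: green, blue, red, green, blue, red → green (repeats green → blue → red).
Putting it together: [19 green].

[19 green]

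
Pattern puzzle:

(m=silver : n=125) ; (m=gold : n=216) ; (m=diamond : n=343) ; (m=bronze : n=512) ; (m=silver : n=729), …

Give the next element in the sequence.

(m=gold : n=1000)

M: silver, gold, diamond, bronze, silver → gold (repeats silver → gold → diamond → bronze).
N: perfect cubes: 5³, 6³, 7³, …, so 125, 216, 343, 512, 729 → 1000.
So the next element is (m=gold : n=1000).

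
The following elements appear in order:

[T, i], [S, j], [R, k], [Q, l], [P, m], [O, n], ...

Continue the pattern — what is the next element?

First letter: letters move back 1 place in the alphabet; T, S, R, Q, P, O → N.
Second letter: letters move forward 1 place in the alphabet, so i, j, k, l, m, n → o.
Putting it together: [N, o].

[N, o]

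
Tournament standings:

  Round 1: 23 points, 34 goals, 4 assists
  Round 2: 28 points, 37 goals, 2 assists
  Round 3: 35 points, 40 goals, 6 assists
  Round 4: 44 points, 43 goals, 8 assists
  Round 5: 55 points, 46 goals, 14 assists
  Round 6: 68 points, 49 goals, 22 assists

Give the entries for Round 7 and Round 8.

Points: differences are 5, 7, 9, … (increasing by 2 each time), so 23, 28, 35, 44, 55, 68 → 83 → 100.
Goals: +3 each step; 34, 37, 40, 43, 46, 49 → 52 → 55.
Assists: 4, 2, 6, 8, 14, 22 → 36 → 58 (each term is the sum of the two before it).
So the next two lines are 83 points, 52 goals, 36 assists and 100 points, 55 goals, 58 assists.

83 points, 52 goals, 36 assists; 100 points, 55 goals, 58 assists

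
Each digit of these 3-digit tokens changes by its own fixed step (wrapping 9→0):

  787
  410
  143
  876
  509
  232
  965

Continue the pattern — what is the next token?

698

First digit: 7, 4, 1, 8, 5, 2, 9 → 6 (−3 each step, mod 10).
Second digit goes 8, 1, 4, 7, 0, 3, 6 → 9 (+3 each step, mod 10).
Third digit: 7, 0, 3, 6, 9, 2, 5 → 8 (+3 each step, mod 10).
Putting it together: 698.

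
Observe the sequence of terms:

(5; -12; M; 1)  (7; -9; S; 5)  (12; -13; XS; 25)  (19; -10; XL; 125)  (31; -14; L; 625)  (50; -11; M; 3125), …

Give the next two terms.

First value — each term is the sum of the two before it: 5, 7, 12, 19, 31, 50 → 81 → 131.
Second value goes -12, -9, -13, -10, -14, -11 → -15 → -12 (alternating steps +3, −4, +3, −4, …).
For the size, repeats M → S → XS → XL → L: M, S, XS, XL, L, M → S → XS.
Fourth value: ×5 each step; 1, 5, 25, 125, 625, 3125 → 15625 → 78125.
Putting the parts together: (81; -15; S; 15625) and then (131; -12; XS; 78125).

(81; -15; S; 15625), (131; -12; XS; 78125)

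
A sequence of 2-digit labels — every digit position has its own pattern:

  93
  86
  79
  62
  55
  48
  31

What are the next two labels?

24 then 17

First digit: −1 each step, mod 10; 9, 8, 7, 6, 5, 4, 3 → 2 → 1.
Second digit: 3, 6, 9, 2, 5, 8, 1 → 4 → 7 (+3 each step, mod 10).
So the next two labels are 24 and 17.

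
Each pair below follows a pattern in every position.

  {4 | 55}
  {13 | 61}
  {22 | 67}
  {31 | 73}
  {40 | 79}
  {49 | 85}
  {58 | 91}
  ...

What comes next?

First value — +9 each step: 4, 13, 22, 31, 40, 49, 58 → 67.
Second value goes 55, 61, 67, 73, 79, 85, 91 → 97 (+6 each step).
So the next pair is {67 | 97}.

{67 | 97}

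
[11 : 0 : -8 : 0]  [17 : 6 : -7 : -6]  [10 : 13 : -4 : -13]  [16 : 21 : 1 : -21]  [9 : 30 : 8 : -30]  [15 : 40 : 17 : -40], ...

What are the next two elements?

[8 : 51 : 28 : -51], [14 : 63 : 41 : -63]

First component goes 11, 17, 10, 16, 9, 15 → 8 → 14 (alternating steps +6, −7, +6, −7, …).
Second component: differences are 6, 7, 8, … (increasing by 1 each time); 0, 6, 13, 21, 30, 40 → 51 → 63.
Third component — differences are 1, 3, 5, … (increasing by 2 each time): -8, -7, -4, 1, 8, 17 → 28 → 41.
Fourth component goes 0, -6, -13, -21, -30, -40 → -51 → -63 (always the negative of the second component).
So the next two elements are [8 : 51 : 28 : -51] and [14 : 63 : 41 : -63].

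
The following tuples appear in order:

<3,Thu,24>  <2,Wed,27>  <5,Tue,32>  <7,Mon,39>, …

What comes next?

First slot goes 3, 2, 5, 7 → 12 (each term is the sum of the two before it).
Day: runs backward through the weekdays Mon→Sun; Thu, Wed, Tue, Mon → Sun.
Third slot: differences are 3, 5, 7, … (increasing by 2 each time), so 24, 27, 32, 39 → 48.
So the next tuple is <12,Sun,48>.

<12,Sun,48>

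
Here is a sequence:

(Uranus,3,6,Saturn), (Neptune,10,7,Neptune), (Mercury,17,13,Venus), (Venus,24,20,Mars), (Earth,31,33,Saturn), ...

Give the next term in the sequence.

First planet: runs through the planets Mercury→Neptune, so Uranus, Neptune, Mercury, Venus, Earth → Mars.
Second slot: 3, 10, 17, 24, 31 → 38 (+7 each step).
For the third slot, each term is the sum of the two before it: 6, 7, 13, 20, 33 → 53.
Second planet: repeats Saturn → Neptune → Venus → Mars, so Saturn, Neptune, Venus, Mars, Saturn → Neptune.
So the next term is (Mars,38,53,Neptune).

(Mars,38,53,Neptune)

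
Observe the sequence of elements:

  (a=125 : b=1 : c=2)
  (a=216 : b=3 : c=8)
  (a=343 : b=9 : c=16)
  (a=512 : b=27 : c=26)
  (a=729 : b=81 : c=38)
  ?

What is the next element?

A: perfect cubes: 5³, 6³, 7³, …; 125, 216, 343, 512, 729 → 1000.
B: ×3 each step, so 1, 3, 9, 27, 81 → 243.
C: 2, 8, 16, 26, 38 → 52 (differences are 6, 8, 10, … (increasing by 2 each time)).
Putting it together: (a=1000 : b=243 : c=52).

(a=1000 : b=243 : c=52)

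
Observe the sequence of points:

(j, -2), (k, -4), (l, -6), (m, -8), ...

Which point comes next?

Letter goes j, k, l, m → n (letters move forward 1 place in the alphabet).
Second entry — −2 each step: -2, -4, -6, -8 → -10.
Putting it together: (n, -10).

(n, -10)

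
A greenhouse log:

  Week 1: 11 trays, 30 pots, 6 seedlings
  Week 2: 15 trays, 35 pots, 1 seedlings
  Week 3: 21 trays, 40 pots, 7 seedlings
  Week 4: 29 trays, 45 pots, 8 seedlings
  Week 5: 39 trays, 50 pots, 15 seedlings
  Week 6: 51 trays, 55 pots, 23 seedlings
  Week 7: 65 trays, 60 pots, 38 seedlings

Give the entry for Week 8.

Trays — differences are 4, 6, 8, … (increasing by 2 each time): 11, 15, 21, 29, 39, 51, 65 → 81.
Pots: +5 each step; 30, 35, 40, 45, 50, 55, 60 → 65.
Seedlings: each term is the sum of the two before it; 6, 1, 7, 8, 15, 23, 38 → 61.
So the next line is 81 trays, 65 pots, 61 seedlings.

81 trays, 65 pots, 61 seedlings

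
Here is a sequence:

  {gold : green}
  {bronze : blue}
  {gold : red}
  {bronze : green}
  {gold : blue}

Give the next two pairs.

Rank: gold, bronze, gold, bronze, gold → bronze → gold (alternates gold ↔ bronze).
Colour: repeats green → blue → red, so green, blue, red, green, blue → red → green.
So the next two pairs are {bronze : red} and {gold : green}.

{bronze : red}, {gold : green}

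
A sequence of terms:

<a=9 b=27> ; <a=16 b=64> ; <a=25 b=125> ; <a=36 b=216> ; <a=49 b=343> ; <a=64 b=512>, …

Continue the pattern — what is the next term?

<a=81 b=729>

A: 9, 16, 25, 36, 49, 64 → 81 (perfect squares: 3², 4², 5², …).
B: perfect cubes: 3³, 4³, 5³, …, so 27, 64, 125, 216, 343, 512 → 729.
So the next term is <a=81 b=729>.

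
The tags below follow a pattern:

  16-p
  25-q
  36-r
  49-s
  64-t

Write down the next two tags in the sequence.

First component: 16, 25, 36, 49, 64 → 81 → 100 (perfect squares: 4², 5², 6², …).
Letter: letters move forward 1 place in the alphabet, so p, q, r, s, t → u → v.
Putting the parts together: 81-u and then 100-v.

81-u then 100-v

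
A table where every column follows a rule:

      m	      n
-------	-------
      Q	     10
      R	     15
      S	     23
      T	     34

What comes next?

Column m — letters move forward 1 place in the alphabet: Q, R, S, T → U.
Column n — differences are 5, 8, 11, … (increasing by 3 each time): 10, 15, 23, 34 → 48.
So the next line is U  48.

U  48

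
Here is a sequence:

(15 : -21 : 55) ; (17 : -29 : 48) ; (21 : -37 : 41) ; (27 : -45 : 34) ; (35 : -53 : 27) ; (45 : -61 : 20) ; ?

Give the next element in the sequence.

(57 : -69 : 13)

For the first component, differences are 2, 4, 6, … (increasing by 2 each time): 15, 17, 21, 27, 35, 45 → 57.
Second component — −8 each step: -21, -29, -37, -45, -53, -61 → -69.
Third component: 55, 48, 41, 34, 27, 20 → 13 (−7 each step).
Combining the parts gives (57 : -69 : 13).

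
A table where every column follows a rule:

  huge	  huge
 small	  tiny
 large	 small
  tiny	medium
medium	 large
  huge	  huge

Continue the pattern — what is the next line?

First size goes huge, small, large, tiny, medium, huge → small (repeats huge → small → large → tiny → medium).
Second size — repeats huge → tiny → small → medium → large: huge, tiny, small, medium, large, huge → tiny.
So the next line is small  tiny.

small  tiny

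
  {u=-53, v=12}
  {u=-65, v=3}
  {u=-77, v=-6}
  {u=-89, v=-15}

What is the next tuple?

{u=-101, v=-24}

U — −12 each step: -53, -65, -77, -89 → -101.
For the v, −9 each step: 12, 3, -6, -15 → -24.
So the next tuple is {u=-101, v=-24}.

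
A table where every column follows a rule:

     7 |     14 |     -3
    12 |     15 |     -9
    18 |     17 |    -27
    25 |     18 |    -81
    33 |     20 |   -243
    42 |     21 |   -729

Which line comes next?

First component goes 7, 12, 18, 25, 33, 42 → 52 (differences are 5, 6, 7, … (increasing by 1 each time)).
Second component: alternating steps +1, +2, +1, +2, …, so 14, 15, 17, 18, 20, 21 → 23.
Third component: ×3 each step, so -3, -9, -27, -81, -243, -729 → -2187.
So the next line is 52  23  -2187.

52  23  -2187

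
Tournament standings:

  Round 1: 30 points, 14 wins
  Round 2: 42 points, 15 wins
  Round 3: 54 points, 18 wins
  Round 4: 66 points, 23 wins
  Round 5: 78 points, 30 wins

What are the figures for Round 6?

Points goes 30, 42, 54, 66, 78 → 90 (+12 each step).
For the wins, differences are 1, 3, 5, … (increasing by 2 each time): 14, 15, 18, 23, 30 → 39.
Combining the parts gives 90 points, 39 wins.

90 points, 39 wins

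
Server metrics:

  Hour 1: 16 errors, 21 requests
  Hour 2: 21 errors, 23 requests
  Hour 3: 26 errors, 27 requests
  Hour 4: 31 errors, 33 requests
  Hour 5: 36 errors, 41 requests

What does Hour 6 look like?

41 errors, 51 requests

Errors goes 16, 21, 26, 31, 36 → 41 (+5 each step).
Requests: differences are 2, 4, 6, … (increasing by 2 each time), so 21, 23, 27, 33, 41 → 51.
Combining the parts gives 41 errors, 51 requests.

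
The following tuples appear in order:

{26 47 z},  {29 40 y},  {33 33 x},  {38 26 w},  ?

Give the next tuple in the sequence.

First slot: 26, 29, 33, 38 → 44 (differences are 3, 4, 5, … (increasing by 1 each time)).
Second slot goes 47, 40, 33, 26 → 19 (−7 each step).
Letter: letters move back 1 place in the alphabet; z, y, x, w → v.
So the next tuple is {44 19 v}.

{44 19 v}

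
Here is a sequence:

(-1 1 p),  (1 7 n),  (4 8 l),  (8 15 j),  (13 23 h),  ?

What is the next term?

(19 38 f)

First entry goes -1, 1, 4, 8, 13 → 19 (differences are 2, 3, 4, … (increasing by 1 each time)).
For the second entry, each term is the sum of the two before it: 1, 7, 8, 15, 23 → 38.
For the letter, letters move back 2 places in the alphabet: p, n, l, j, h → f.
Putting it together: (19 38 f).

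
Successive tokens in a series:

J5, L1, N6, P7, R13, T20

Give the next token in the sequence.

Letter goes J, L, N, P, R, T → V (letters move forward 2 places in the alphabet).
Second component — each term is the sum of the two before it: 5, 1, 6, 7, 13, 20 → 33.
So the next token is V33.

V33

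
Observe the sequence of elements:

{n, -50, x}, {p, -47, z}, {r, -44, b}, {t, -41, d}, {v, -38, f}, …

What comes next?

First letter: n, p, r, t, v → x (letters move forward 2 places in the alphabet).
Second component: +3 each step; -50, -47, -44, -41, -38 → -35.
Second letter — letters move forward 2 places in the alphabet, wrapping Z→A: x, z, b, d, f → h.
So the next element is {x, -35, h}.

{x, -35, h}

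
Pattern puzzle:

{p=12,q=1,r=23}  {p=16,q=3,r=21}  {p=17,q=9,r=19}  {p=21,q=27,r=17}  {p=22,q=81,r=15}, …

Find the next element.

P: 12, 16, 17, 21, 22 → 26 (alternating steps +4, +1, +4, +1, …).
Q: ×3 each step, so 1, 3, 9, 27, 81 → 243.
For the r, −2 each step: 23, 21, 19, 17, 15 → 13.
Combining the parts gives {p=26,q=243,r=13}.

{p=26,q=243,r=13}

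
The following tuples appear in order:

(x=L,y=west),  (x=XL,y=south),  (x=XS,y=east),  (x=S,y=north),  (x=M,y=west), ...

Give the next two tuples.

X — runs through clothing sizes XS→XL: L, XL, XS, S, M → L → XL.
Y: west, south, east, north, west → south → east (repeats west → south → east → north).
Putting the parts together: (x=L,y=south) and then (x=XL,y=east).

(x=L,y=south), (x=XL,y=east)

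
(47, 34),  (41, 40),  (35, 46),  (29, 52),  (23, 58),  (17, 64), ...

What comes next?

First part — −6 each step: 47, 41, 35, 29, 23, 17 → 11.
Second part: together with the first part always sums to 81; 34, 40, 46, 52, 58, 64 → 70.
Combining the parts gives (11, 70).

(11, 70)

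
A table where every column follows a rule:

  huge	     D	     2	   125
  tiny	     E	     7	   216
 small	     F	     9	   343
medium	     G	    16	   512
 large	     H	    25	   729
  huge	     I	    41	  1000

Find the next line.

tiny  J  66  1331

Size goes huge, tiny, small, medium, large, huge → tiny (repeats huge → tiny → small → medium → large).
For the letter, letters move forward 1 place in the alphabet: D, E, F, G, H, I → J.
Third component: each term is the sum of the two before it, so 2, 7, 9, 16, 25, 41 → 66.
Fourth component: perfect cubes: 5³, 6³, 7³, …, so 125, 216, 343, 512, 729, 1000 → 1331.
So the next line is tiny  J  66  1331.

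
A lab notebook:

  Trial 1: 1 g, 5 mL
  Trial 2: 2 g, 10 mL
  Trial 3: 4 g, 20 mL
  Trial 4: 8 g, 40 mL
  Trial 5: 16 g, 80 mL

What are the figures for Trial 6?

32 g, 160 mL

G: 1, 2, 4, 8, 16 → 32 (×2 each step).
ML: 5, 10, 20, 40, 80 → 160 (×2 each step).
Combining the parts gives 32 g, 160 mL.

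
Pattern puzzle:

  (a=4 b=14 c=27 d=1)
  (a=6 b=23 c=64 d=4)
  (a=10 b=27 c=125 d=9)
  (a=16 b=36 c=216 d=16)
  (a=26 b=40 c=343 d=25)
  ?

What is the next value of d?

36

A: each term is the sum of the two before it, so 4, 6, 10, 16, 26 → 42.
B: 14, 23, 27, 36, 40 → 49 (alternating steps +9, +4, +9, +4, …).
C — perfect cubes: 3³, 4³, 5³, …: 27, 64, 125, 216, 343 → 512.
D: perfect squares: 1², 2², 3², …; 1, 4, 9, 16, 25 → 36.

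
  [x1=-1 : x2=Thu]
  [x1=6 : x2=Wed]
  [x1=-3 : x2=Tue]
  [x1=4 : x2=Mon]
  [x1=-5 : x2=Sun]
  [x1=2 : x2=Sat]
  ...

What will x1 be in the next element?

-7

For the x1, alternating steps +7, −9, +7, −9, …: -1, 6, -3, 4, -5, 2 → -7.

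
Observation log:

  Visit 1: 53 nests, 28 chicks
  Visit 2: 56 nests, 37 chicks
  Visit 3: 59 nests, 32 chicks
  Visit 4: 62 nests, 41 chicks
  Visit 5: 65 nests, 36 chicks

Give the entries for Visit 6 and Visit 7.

68 nests, 45 chicks; 71 nests, 40 chicks

Nests: +3 each step, so 53, 56, 59, 62, 65 → 68 → 71.
For the chicks, alternating steps +9, −5, +9, −5, …: 28, 37, 32, 41, 36 → 45 → 40.
Putting the parts together: 68 nests, 45 chicks and then 71 nests, 40 chicks.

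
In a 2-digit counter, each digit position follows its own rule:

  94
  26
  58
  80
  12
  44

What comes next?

76

First digit — +3 each step, mod 10: 9, 2, 5, 8, 1, 4 → 7.
Second digit: 4, 6, 8, 0, 2, 4 → 6 (+2 each step, mod 10).
Putting it together: 76.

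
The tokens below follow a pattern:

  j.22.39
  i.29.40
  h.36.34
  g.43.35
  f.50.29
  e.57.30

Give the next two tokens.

Letter: letters move back 1 place in the alphabet, so j, i, h, g, f, e → d → c.
For the second component, +7 each step: 22, 29, 36, 43, 50, 57 → 64 → 71.
Third component: alternating steps +1, −6, +1, −6, …, so 39, 40, 34, 35, 29, 30 → 24 → 25.
So the next two tokens are d.64.24 and c.71.25.

d.64.24 then c.71.25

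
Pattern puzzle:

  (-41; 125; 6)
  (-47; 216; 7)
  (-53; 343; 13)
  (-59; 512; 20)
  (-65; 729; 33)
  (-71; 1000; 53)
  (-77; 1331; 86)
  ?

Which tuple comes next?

For the first component, −6 each step: -41, -47, -53, -59, -65, -71, -77 → -83.
For the second component, perfect cubes: 5³, 6³, 7³, …: 125, 216, 343, 512, 729, 1000, 1331 → 1728.
For the third component, each term is the sum of the two before it: 6, 7, 13, 20, 33, 53, 86 → 139.
So the next tuple is (-83; 1728; 139).

(-83; 1728; 139)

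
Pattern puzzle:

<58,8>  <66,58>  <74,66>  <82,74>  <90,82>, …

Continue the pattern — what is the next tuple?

<98,90>

First part — +8 each step: 58, 66, 74, 82, 90 → 98.
Second part: 8, 58, 66, 74, 82 → 90 (always the previous value of the first part).
Putting it together: <98,90>.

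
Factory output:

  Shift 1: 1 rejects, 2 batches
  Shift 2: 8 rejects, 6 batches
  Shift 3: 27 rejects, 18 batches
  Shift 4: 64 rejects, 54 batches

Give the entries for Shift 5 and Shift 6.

125 rejects, 162 batches; 216 rejects, 486 batches

Rejects: perfect cubes: 1³, 2³, 3³, …, so 1, 8, 27, 64 → 125 → 216.
Batches goes 2, 6, 18, 54 → 162 → 486 (×3 each step).
Putting the parts together: 125 rejects, 162 batches and then 216 rejects, 486 batches.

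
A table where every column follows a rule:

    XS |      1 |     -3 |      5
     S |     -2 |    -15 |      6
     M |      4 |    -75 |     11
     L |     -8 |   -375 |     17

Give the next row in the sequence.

XL  16  -1875  28

Size: runs through clothing sizes XS→XL, so XS, S, M, L → XL.
Second component: ×(-2) each step, so 1, -2, 4, -8 → 16.
Third component: -3, -15, -75, -375 → -1875 (×5 each step).
For the fourth component, each term is the sum of the two before it: 5, 6, 11, 17 → 28.
Putting it together: XL  16  -1875  28.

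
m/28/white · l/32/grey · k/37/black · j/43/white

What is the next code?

Letter: letters move back 1 place in the alphabet, so m, l, k, j → i.
Second component: differences are 4, 5, 6, … (increasing by 1 each time); 28, 32, 37, 43 → 50.
Shade — repeats white → grey → black: white, grey, black, white → grey.
Combining the parts gives i/50/grey.

i/50/grey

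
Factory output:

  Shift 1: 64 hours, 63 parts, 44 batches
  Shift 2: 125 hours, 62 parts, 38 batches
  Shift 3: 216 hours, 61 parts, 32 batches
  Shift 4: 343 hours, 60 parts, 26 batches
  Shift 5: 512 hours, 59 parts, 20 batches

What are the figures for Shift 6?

729 hours, 58 parts, 14 batches

Hours — perfect cubes: 4³, 5³, 6³, …: 64, 125, 216, 343, 512 → 729.
Parts: −1 each step; 63, 62, 61, 60, 59 → 58.
Batches — −6 each step: 44, 38, 32, 26, 20 → 14.
So the next row is 729 hours, 58 parts, 14 batches.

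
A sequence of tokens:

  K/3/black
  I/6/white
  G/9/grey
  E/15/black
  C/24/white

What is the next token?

A/39/grey

Letter: K, I, G, E, C → A (letters move back 2 places in the alphabet).
Second component: 3, 6, 9, 15, 24 → 39 (each term is the sum of the two before it).
Shade — repeats black → white → grey: black, white, grey, black, white → grey.
Combining the parts gives A/39/grey.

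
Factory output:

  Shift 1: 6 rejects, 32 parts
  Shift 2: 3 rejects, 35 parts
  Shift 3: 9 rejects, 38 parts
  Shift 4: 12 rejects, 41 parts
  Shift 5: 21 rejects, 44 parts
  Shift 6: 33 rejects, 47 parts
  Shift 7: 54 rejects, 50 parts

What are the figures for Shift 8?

Rejects: each term is the sum of the two before it; 6, 3, 9, 12, 21, 33, 54 → 87.
For the parts, +3 each step: 32, 35, 38, 41, 44, 47, 50 → 53.
Putting it together: 87 rejects, 53 parts.

87 rejects, 53 parts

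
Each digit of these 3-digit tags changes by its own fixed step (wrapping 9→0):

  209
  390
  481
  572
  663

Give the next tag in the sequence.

First digit — +1 each step, mod 10: 2, 3, 4, 5, 6 → 7.
For the second digit, −1 each step, mod 10: 0, 9, 8, 7, 6 → 5.
Third digit: 9, 0, 1, 2, 3 → 4 (+1 each step, mod 10).
Putting it together: 754.

754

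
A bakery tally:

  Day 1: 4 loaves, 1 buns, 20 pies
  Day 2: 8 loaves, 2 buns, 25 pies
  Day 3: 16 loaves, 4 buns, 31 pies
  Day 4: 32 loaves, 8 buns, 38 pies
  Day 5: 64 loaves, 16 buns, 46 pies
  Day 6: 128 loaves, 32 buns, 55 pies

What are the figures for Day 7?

256 loaves, 64 buns, 65 pies

Loaves: 4, 8, 16, 32, 64, 128 → 256 (×2 each step).
Buns — ×2 each step: 1, 2, 4, 8, 16, 32 → 64.
For the pies, differences are 5, 6, 7, … (increasing by 1 each time): 20, 25, 31, 38, 46, 55 → 65.
Combining the parts gives 256 loaves, 64 buns, 65 pies.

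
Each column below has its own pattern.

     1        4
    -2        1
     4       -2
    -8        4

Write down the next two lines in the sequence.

16  -8; -32  16

First component: 1, -2, 4, -8 → 16 → -32 (×(-2) each step).
Second component: always the previous value of the first component, so 4, 1, -2, 4 → -8 → 16.
Putting the parts together: 16  -8 and then -32  16.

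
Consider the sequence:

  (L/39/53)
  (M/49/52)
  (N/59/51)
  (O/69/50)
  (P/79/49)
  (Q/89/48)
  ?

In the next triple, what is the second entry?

99

Second entry: +10 each step; 39, 49, 59, 69, 79, 89 → 99.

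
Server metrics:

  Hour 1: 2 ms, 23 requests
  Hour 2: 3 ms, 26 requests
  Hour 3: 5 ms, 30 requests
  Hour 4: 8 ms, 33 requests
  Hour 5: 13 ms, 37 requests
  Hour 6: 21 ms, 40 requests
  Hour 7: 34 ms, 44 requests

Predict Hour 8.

55 ms, 47 requests

Ms — each term is the sum of the two before it: 2, 3, 5, 8, 13, 21, 34 → 55.
Requests goes 23, 26, 30, 33, 37, 40, 44 → 47 (alternating steps +3, +4, +3, +4, …).
Combining the parts gives 55 ms, 47 requests.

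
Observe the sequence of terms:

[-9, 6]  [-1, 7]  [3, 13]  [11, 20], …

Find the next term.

[15, 33]

First component: -9, -1, 3, 11 → 15 (alternating steps +8, +4, +8, +4, …).
Second component goes 6, 7, 13, 20 → 33 (each term is the sum of the two before it).
Combining the parts gives [15, 33].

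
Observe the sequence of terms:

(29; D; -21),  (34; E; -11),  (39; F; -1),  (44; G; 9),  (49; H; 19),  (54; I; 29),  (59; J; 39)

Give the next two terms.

First part: +5 each step, so 29, 34, 39, 44, 49, 54, 59 → 64 → 69.
Letter: letters move forward 1 place in the alphabet, so D, E, F, G, H, I, J → K → L.
Third part goes -21, -11, -1, 9, 19, 29, 39 → 49 → 59 (+10 each step).
So the next two terms are (64; K; 49) and (69; L; 59).

(64; K; 49), (69; L; 59)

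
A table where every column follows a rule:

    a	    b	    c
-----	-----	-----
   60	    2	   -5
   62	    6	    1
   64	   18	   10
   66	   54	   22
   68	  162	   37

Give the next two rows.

70  486  55; 72  1458  76

Column a: 60, 62, 64, 66, 68 → 70 → 72 (+2 each step).
Column b: 2, 6, 18, 54, 162 → 486 → 1458 (×3 each step).
Column c: differences are 6, 9, 12, … (increasing by 3 each time); -5, 1, 10, 22, 37 → 55 → 76.
So the next two rows are 70  486  55 and 72  1458  76.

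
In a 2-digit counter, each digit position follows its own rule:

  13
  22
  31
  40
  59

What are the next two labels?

For the first digit, +1 each step, mod 10: 1, 2, 3, 4, 5 → 6 → 7.
For the second digit, −1 each step, mod 10: 3, 2, 1, 0, 9 → 8 → 7.
So the next two labels are 68 and 77.

68, 77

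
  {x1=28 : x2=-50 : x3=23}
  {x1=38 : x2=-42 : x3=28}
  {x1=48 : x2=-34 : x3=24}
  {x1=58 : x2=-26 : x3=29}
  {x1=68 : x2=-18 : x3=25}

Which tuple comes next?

{x1=78 : x2=-10 : x3=30}

X1: +10 each step; 28, 38, 48, 58, 68 → 78.
For the x2, +8 each step: -50, -42, -34, -26, -18 → -10.
X3: alternating steps +5, −4, +5, −4, …, so 23, 28, 24, 29, 25 → 30.
Combining the parts gives {x1=78 : x2=-10 : x3=30}.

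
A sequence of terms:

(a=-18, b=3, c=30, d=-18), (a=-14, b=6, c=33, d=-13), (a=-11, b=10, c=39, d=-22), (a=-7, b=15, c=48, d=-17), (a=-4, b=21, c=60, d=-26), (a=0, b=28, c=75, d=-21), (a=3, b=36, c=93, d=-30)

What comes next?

A — alternating steps +4, +3, +4, +3, …: -18, -14, -11, -7, -4, 0, 3 → 7.
B: differences are 3, 4, 5, … (increasing by 1 each time), so 3, 6, 10, 15, 21, 28, 36 → 45.
C: 30, 33, 39, 48, 60, 75, 93 → 114 (differences are 3, 6, 9, … (increasing by 3 each time)).
D: -18, -13, -22, -17, -26, -21, -30 → -25 (alternating steps +5, −9, +5, −9, …).
So the next term is (a=7, b=45, c=114, d=-25).

(a=7, b=45, c=114, d=-25)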